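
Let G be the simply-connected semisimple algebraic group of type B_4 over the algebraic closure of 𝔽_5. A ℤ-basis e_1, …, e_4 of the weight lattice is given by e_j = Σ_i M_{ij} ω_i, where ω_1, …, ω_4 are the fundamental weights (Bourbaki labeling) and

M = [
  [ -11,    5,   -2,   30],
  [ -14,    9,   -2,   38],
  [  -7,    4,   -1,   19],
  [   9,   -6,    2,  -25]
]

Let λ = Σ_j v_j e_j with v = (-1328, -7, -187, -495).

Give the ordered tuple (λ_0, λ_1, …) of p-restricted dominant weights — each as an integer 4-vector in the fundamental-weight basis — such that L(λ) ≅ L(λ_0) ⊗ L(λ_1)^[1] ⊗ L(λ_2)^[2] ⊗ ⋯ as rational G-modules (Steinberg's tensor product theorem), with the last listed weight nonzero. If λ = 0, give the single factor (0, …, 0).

Compute c_i = Σ_j M_{ij} v_j with v = (-1328, -7, -187, -495):
  c_1 = -11*-1328 + 5*-7 + -2*-187 + 30*-495 = 97
  c_2 = -14*-1328 + 9*-7 + -2*-187 + 38*-495 = 93
  c_3 = -7*-1328 + 4*-7 + -1*-187 + 19*-495 = 50
  c_4 = 9*-1328 + -6*-7 + 2*-187 + -25*-495 = 91
Base-5 expansion of each c_i:
  c_1 = 97 = 2·5^0 + 4·5^1 + 3·5^2
  c_2 = 93 = 3·5^0 + 3·5^1 + 3·5^2
  c_3 = 50 = 0·5^0 + 0·5^1 + 2·5^2
  c_4 = 91 = 1·5^0 + 3·5^1 + 3·5^2
Factor λ_0 = (2, 3, 0, 1)
Factor λ_1 = (4, 3, 0, 3)
Factor λ_2 = (3, 3, 2, 3)

((2, 3, 0, 1), (4, 3, 0, 3), (3, 3, 2, 3))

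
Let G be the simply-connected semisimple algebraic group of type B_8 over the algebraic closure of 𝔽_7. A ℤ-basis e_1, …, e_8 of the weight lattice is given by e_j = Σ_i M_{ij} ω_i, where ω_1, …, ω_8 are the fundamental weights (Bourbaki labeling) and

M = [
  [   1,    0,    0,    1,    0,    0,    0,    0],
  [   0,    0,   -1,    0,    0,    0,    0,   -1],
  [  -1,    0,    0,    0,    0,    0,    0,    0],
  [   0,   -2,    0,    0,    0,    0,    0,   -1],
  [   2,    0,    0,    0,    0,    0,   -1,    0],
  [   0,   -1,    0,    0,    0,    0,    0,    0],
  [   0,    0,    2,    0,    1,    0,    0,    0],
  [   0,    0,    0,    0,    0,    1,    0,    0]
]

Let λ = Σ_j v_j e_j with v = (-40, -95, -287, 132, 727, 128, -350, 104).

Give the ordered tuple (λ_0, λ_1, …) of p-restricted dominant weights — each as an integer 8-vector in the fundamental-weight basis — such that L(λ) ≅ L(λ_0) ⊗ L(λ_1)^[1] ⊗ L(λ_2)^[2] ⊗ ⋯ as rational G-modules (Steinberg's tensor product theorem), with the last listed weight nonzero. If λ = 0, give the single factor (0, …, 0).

In the fundamental-weight basis, λ has coordinates c = M·v (v = (-40, -95, -287, 132, 727, 128, -350, 104)):
  c_1 = (1)·(-40) + (0)·(-95) + (0)·(-287) + (1)·(132) + (0)·(727) + (0)·(128) + (0)·(-350) + (0)·(104) = 92
  c_2 = (0)·(-40) + (0)·(-95) + (-1)·(-287) + (0)·(132) + (0)·(727) + (0)·(128) + (0)·(-350) + (-1)·(104) = 183
  c_3 = (-1)·(-40) + (0)·(-95) + (0)·(-287) + (0)·(132) + (0)·(727) + (0)·(128) + (0)·(-350) + (0)·(104) = 40
  c_4 = (0)·(-40) + (-2)·(-95) + (0)·(-287) + (0)·(132) + (0)·(727) + (0)·(128) + (0)·(-350) + (-1)·(104) = 86
  c_5 = (2)·(-40) + (0)·(-95) + (0)·(-287) + (0)·(132) + (0)·(727) + (0)·(128) + (-1)·(-350) + (0)·(104) = 270
  c_6 = (0)·(-40) + (-1)·(-95) + (0)·(-287) + (0)·(132) + (0)·(727) + (0)·(128) + (0)·(-350) + (0)·(104) = 95
  c_7 = (0)·(-40) + (0)·(-95) + (2)·(-287) + (0)·(132) + (1)·(727) + (0)·(128) + (0)·(-350) + (0)·(104) = 153
  c_8 = (0)·(-40) + (0)·(-95) + (0)·(-287) + (0)·(132) + (0)·(727) + (1)·(128) + (0)·(-350) + (0)·(104) = 128
Writing each c_i in base p = 7:
  c_1 = 92 = 1·7^0 + 6·7^1 + 1·7^2
  c_2 = 183 = 1·7^0 + 5·7^1 + 3·7^2
  c_3 = 40 = 5·7^0 + 5·7^1
  c_4 = 86 = 2·7^0 + 5·7^1 + 1·7^2
  c_5 = 270 = 4·7^0 + 3·7^1 + 5·7^2
  c_6 = 95 = 4·7^0 + 6·7^1 + 1·7^2
  c_7 = 153 = 6·7^0 + 0·7^1 + 3·7^2
  c_8 = 128 = 2·7^0 + 4·7^1 + 2·7^2
λ_0 = (1, 1, 5, 2, 4, 4, 6, 2)
λ_1 = (6, 5, 5, 5, 3, 6, 0, 4)
λ_2 = (1, 3, 0, 1, 5, 1, 3, 2)

((1, 1, 5, 2, 4, 4, 6, 2), (6, 5, 5, 5, 3, 6, 0, 4), (1, 3, 0, 1, 5, 1, 3, 2))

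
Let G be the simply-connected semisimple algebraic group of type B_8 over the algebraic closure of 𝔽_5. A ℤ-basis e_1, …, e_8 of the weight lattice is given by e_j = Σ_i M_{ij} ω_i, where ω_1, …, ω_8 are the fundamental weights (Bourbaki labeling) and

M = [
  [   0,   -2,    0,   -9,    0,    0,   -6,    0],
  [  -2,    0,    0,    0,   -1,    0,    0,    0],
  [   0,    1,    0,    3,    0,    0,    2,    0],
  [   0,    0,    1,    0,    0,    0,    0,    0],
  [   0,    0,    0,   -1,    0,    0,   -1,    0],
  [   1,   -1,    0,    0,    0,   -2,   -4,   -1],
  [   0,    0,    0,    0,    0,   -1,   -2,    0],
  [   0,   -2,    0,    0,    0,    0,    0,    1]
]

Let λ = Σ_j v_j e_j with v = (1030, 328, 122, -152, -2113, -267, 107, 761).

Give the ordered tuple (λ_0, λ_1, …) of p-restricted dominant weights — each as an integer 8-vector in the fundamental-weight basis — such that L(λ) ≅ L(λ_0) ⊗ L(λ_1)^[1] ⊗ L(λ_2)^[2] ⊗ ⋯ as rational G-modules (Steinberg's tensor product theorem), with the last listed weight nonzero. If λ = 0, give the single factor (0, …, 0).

((0, 3, 1, 2, 0, 2, 3, 0), (4, 0, 2, 4, 4, 4, 0, 1), (2, 2, 3, 4, 1, 1, 2, 4))

ω-coordinates c = M·v, v = (1030, 328, 122, -152, -2113, -267, 107, 761):
  c_1 = 0*1030 + -2*328 + 0*122 + -9*-152 + 0*-2113 + 0*-267 + -6*107 + 0*761 = 70
  c_2 = -2*1030 + 0*328 + 0*122 + 0*-152 + -1*-2113 + 0*-267 + 0*107 + 0*761 = 53
  c_3 = 0*1030 + 1*328 + 0*122 + 3*-152 + 0*-2113 + 0*-267 + 2*107 + 0*761 = 86
  c_4 = 0*1030 + 0*328 + 1*122 + 0*-152 + 0*-2113 + 0*-267 + 0*107 + 0*761 = 122
  c_5 = 0*1030 + 0*328 + 0*122 + -1*-152 + 0*-2113 + 0*-267 + -1*107 + 0*761 = 45
  c_6 = 1*1030 + -1*328 + 0*122 + 0*-152 + 0*-2113 + -2*-267 + -4*107 + -1*761 = 47
  c_7 = 0*1030 + 0*328 + 0*122 + 0*-152 + 0*-2113 + -1*-267 + -2*107 + 0*761 = 53
  c_8 = 0*1030 + -2*328 + 0*122 + 0*-152 + 0*-2113 + 0*-267 + 0*107 + 1*761 = 105
Base-5 expansion of each c_i:
  c_1 = 70 = 0·5^0 + 4·5^1 + 2·5^2
  c_2 = 53 = 3·5^0 + 0·5^1 + 2·5^2
  c_3 = 86 = 1·5^0 + 2·5^1 + 3·5^2
  c_4 = 122 = 2·5^0 + 4·5^1 + 4·5^2
  c_5 = 45 = 0·5^0 + 4·5^1 + 1·5^2
  c_6 = 47 = 2·5^0 + 4·5^1 + 1·5^2
  c_7 = 53 = 3·5^0 + 0·5^1 + 2·5^2
  c_8 = 105 = 0·5^0 + 1·5^1 + 4·5^2
λ_0 = (0, 3, 1, 2, 0, 2, 3, 0)
λ_1 = (4, 0, 2, 4, 4, 4, 0, 1)
λ_2 = (2, 2, 3, 4, 1, 1, 2, 4)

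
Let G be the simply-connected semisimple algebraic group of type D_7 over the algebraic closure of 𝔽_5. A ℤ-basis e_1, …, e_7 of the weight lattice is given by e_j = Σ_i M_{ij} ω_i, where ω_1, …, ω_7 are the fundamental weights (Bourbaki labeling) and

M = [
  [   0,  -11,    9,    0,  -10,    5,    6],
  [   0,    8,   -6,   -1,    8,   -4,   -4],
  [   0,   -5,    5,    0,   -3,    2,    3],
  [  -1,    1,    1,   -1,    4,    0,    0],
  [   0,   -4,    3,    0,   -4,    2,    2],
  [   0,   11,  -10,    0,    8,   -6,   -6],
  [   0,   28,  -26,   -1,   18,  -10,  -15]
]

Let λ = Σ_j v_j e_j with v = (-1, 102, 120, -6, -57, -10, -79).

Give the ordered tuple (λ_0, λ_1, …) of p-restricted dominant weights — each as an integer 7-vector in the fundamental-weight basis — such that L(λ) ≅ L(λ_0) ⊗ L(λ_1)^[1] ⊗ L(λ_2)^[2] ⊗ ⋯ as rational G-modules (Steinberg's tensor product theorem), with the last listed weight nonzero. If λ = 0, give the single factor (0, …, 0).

((4, 2, 4, 1, 2, 0, 1),)

ω-coordinates c = M·v, v = (-1, 102, 120, -6, -57, -10, -79):
  c_1 = 0*-1 + -11*102 + 9*120 + 0*-6 + -10*-57 + 5*-10 + 6*-79 = 4
  c_2 = 0*-1 + 8*102 + -6*120 + -1*-6 + 8*-57 + -4*-10 + -4*-79 = 2
  c_3 = 0*-1 + -5*102 + 5*120 + 0*-6 + -3*-57 + 2*-10 + 3*-79 = 4
  c_4 = -1*-1 + 1*102 + 1*120 + -1*-6 + 4*-57 + 0*-10 + 0*-79 = 1
  c_5 = 0*-1 + -4*102 + 3*120 + 0*-6 + -4*-57 + 2*-10 + 2*-79 = 2
  c_6 = 0*-1 + 11*102 + -10*120 + 0*-6 + 8*-57 + -6*-10 + -6*-79 = 0
  c_7 = 0*-1 + 28*102 + -26*120 + -1*-6 + 18*-57 + -10*-10 + -15*-79 = 1
p = 5; digits c_i = Σ_j d_{ij}·5^j, 0 ≤ d_{ij} < 5:
  c_1 = 4 = 4·5^0
  c_2 = 2 = 2·5^0
  c_3 = 4 = 4·5^0
  c_4 = 1 = 1·5^0
  c_5 = 2 = 2·5^0
  c_6 = 0
  c_7 = 1 = 1·5^0
p-restricted factor λ_0 = (4, 2, 4, 1, 2, 0, 1)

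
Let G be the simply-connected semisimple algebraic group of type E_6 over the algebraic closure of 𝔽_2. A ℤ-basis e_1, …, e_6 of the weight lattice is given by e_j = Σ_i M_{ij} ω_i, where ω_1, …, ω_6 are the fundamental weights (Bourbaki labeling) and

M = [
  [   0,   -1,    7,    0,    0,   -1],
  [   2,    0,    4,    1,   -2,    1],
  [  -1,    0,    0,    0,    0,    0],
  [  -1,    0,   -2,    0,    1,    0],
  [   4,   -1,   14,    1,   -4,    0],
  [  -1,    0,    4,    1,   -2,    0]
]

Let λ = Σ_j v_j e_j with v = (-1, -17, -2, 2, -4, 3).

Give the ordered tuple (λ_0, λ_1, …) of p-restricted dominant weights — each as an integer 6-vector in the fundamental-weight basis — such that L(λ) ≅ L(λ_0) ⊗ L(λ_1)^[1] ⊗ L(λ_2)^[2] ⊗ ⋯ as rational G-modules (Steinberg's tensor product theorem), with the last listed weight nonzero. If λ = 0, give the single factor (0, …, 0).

((0, 1, 1, 1, 1, 1), (0, 1, 0, 0, 1, 1))

Converting to the ω-basis (c_i = row i of M dotted with v = (-1, -17, -2, 2, -4, 3)):
  c_1 = (0)·(-1) + (-1)·(-17) + (7)·(-2) + (0)·(2) + (0)·(-4) + (-1)·(3) = 0
  c_2 = (2)·(-1) + (0)·(-17) + (4)·(-2) + (1)·(2) + (-2)·(-4) + (1)·(3) = 3
  c_3 = (-1)·(-1) + (0)·(-17) + (0)·(-2) + (0)·(2) + (0)·(-4) + (0)·(3) = 1
  c_4 = (-1)·(-1) + (0)·(-17) + (-2)·(-2) + (0)·(2) + (1)·(-4) + (0)·(3) = 1
  c_5 = (4)·(-1) + (-1)·(-17) + (14)·(-2) + (1)·(2) + (-4)·(-4) + (0)·(3) = 3
  c_6 = (-1)·(-1) + (0)·(-17) + (4)·(-2) + (1)·(2) + (-2)·(-4) + (0)·(3) = 3
Writing each c_i in base p = 2:
  c_1 = 0
  c_2 = 3 = 1·2^0 + 1·2^1
  c_3 = 1 = 1·2^0
  c_4 = 1 = 1·2^0
  c_5 = 3 = 1·2^0 + 1·2^1
  c_6 = 3 = 1·2^0 + 1·2^1
p-restricted factor λ_0 = (0, 1, 1, 1, 1, 1)
p-restricted factor λ_1 = (0, 1, 0, 0, 1, 1)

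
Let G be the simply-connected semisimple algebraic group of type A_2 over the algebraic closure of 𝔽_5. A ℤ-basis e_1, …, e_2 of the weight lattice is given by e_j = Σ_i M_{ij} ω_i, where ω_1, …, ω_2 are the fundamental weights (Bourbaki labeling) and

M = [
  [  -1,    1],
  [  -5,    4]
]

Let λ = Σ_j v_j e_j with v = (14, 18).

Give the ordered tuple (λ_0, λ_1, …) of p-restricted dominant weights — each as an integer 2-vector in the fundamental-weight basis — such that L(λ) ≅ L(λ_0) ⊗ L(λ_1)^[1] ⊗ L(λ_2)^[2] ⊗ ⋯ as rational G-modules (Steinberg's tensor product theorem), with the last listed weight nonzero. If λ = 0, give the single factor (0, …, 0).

((4, 2),)

ω-coordinates c = M·v, v = (14, 18):
  c_1 = (-1)·(14) + (1)·(18) = 4
  c_2 = (-5)·(14) + (4)·(18) = 2
p = 5; digits c_i = Σ_j d_{ij}·5^j, 0 ≤ d_{ij} < 5:
  c_1 = 4 = 4·5^0
  c_2 = 2 = 2·5^0
λ_0 = (4, 2)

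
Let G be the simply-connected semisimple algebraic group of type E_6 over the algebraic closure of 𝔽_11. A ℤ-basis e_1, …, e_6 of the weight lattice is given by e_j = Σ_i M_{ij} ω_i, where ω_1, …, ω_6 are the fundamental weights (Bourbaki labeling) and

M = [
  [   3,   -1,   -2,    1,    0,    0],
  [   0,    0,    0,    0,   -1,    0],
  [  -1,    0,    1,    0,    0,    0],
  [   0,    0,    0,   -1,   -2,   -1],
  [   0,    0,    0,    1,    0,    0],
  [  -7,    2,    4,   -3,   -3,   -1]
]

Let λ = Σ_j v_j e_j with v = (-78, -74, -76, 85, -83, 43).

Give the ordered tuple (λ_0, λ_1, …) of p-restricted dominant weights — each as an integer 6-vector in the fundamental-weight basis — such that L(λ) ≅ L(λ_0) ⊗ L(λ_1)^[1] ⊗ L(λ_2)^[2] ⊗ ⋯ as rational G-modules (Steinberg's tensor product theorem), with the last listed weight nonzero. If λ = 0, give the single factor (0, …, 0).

Converting to the ω-basis (c_i = row i of M dotted with v = (-78, -74, -76, 85, -83, 43)):
  c_1 = (3)·(-78) + (-1)·(-74) + (-2)·(-76) + 1·85 + (0)·(-83) + 0·43 = 77
  c_2 = (0)·(-78) + (0)·(-74) + (0)·(-76) + 0·85 + (-1)·(-83) + 0·43 = 83
  c_3 = (-1)·(-78) + (0)·(-74) + (1)·(-76) + 0·85 + (0)·(-83) + 0·43 = 2
  c_4 = (0)·(-78) + (0)·(-74) + (0)·(-76) + (-1)·(85) + (-2)·(-83) + (-1)·(43) = 38
  c_5 = (0)·(-78) + (0)·(-74) + (0)·(-76) + 1·85 + (0)·(-83) + 0·43 = 85
  c_6 = (-7)·(-78) + (2)·(-74) + (4)·(-76) + (-3)·(85) + (-3)·(-83) + (-1)·(43) = 45
p = 11; digits c_i = Σ_j d_{ij}·11^j, 0 ≤ d_{ij} < 11:
  c_1 = 77 = 0·11^0 + 7·11^1
  c_2 = 83 = 6·11^0 + 7·11^1
  c_3 = 2 = 2·11^0
  c_4 = 38 = 5·11^0 + 3·11^1
  c_5 = 85 = 8·11^0 + 7·11^1
  c_6 = 45 = 1·11^0 + 4·11^1
p-restricted factor λ_0 = (0, 6, 2, 5, 8, 1)
p-restricted factor λ_1 = (7, 7, 0, 3, 7, 4)

((0, 6, 2, 5, 8, 1), (7, 7, 0, 3, 7, 4))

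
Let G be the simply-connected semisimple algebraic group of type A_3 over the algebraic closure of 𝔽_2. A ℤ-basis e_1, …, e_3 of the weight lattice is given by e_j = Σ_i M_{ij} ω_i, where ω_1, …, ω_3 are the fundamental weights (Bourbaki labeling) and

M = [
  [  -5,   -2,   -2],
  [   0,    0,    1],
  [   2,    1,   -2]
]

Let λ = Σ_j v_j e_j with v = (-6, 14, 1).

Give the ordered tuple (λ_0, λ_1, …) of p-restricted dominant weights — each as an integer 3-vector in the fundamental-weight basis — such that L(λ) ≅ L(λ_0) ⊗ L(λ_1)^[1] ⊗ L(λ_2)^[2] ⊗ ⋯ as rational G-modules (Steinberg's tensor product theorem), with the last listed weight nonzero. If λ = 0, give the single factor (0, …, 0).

Change of basis e → ω: c = M·v where v = (-6, 14, 1):
  c_1 = (-5)·(-6) + (-2)·(14) + (-2)·(1) = 0
  c_2 = (0)·(-6) + 0·14 + 1·1 = 1
  c_3 = (2)·(-6) + 1·14 + (-2)·(1) = 0
Writing each c_i in base p = 2:
  c_1 = 0
  c_2 = 1 = 1·2^0
  c_3 = 0
p-restricted factor λ_0 = (0, 1, 0)

((0, 1, 0),)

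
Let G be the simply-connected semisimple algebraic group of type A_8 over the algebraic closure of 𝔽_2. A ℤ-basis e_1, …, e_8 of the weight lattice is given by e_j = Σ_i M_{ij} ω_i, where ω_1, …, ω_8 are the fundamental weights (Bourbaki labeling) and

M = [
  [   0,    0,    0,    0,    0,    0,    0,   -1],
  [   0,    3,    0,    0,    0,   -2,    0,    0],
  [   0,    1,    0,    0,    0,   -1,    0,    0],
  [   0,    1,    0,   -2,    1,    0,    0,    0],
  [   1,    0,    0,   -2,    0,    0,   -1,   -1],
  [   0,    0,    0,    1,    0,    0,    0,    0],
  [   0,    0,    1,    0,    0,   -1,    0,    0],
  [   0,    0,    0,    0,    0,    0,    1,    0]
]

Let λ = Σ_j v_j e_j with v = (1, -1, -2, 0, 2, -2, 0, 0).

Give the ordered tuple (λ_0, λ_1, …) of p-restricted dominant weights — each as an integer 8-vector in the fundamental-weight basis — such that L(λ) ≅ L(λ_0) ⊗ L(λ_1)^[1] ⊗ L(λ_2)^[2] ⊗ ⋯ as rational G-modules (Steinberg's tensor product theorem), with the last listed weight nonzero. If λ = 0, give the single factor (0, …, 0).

Compute c_i = Σ_j M_{ij} v_j with v = (1, -1, -2, 0, 2, -2, 0, 0):
  c_1 = 0·1 + (0)·(-1) + (0)·(-2) + 0·0 + 0·2 + (0)·(-2) + 0·0 + (-1)·(0) = 0
  c_2 = 0·1 + (3)·(-1) + (0)·(-2) + 0·0 + 0·2 + (-2)·(-2) + 0·0 + 0·0 = 1
  c_3 = 0·1 + (1)·(-1) + (0)·(-2) + 0·0 + 0·2 + (-1)·(-2) + 0·0 + 0·0 = 1
  c_4 = 0·1 + (1)·(-1) + (0)·(-2) + (-2)·(0) + 1·2 + (0)·(-2) + 0·0 + 0·0 = 1
  c_5 = 1·1 + (0)·(-1) + (0)·(-2) + (-2)·(0) + 0·2 + (0)·(-2) + (-1)·(0) + (-1)·(0) = 1
  c_6 = 0·1 + (0)·(-1) + (0)·(-2) + 1·0 + 0·2 + (0)·(-2) + 0·0 + 0·0 = 0
  c_7 = 0·1 + (0)·(-1) + (1)·(-2) + 0·0 + 0·2 + (-1)·(-2) + 0·0 + 0·0 = 0
  c_8 = 0·1 + (0)·(-1) + (0)·(-2) + 0·0 + 0·2 + (0)·(-2) + 1·0 + 0·0 = 0
p = 2; digits c_i = Σ_j d_{ij}·2^j, 0 ≤ d_{ij} < 2:
  c_1 = 0
  c_2 = 1 = 1·2^0
  c_3 = 1 = 1·2^0
  c_4 = 1 = 1·2^0
  c_5 = 1 = 1·2^0
  c_6 = 0
  c_7 = 0
  c_8 = 0
Factor λ_0 = (0, 1, 1, 1, 1, 0, 0, 0)

((0, 1, 1, 1, 1, 0, 0, 0),)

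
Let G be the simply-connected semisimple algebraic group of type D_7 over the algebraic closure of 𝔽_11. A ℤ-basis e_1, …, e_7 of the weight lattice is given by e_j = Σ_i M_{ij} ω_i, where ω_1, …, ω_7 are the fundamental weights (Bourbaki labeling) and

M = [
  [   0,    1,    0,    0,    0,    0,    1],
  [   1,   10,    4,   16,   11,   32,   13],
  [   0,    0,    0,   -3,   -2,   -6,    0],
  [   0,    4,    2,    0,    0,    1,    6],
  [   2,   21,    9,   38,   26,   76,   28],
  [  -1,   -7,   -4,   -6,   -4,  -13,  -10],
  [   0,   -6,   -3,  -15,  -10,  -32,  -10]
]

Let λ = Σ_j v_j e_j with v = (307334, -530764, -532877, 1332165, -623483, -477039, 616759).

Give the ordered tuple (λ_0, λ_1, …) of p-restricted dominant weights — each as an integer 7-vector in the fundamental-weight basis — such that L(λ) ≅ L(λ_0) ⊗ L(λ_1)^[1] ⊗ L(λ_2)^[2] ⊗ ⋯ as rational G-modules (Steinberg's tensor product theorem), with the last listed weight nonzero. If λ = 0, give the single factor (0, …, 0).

((8, 0, 10, 0, 6, 10, 7), (7, 5, 4, 9, 10, 7, 0), (6, 10, 7, 0, 1, 9, 1), (9, 2, 7, 4, 8, 0, 1), (5, 5, 7, 2, 6, 5, 9))

In the fundamental-weight basis, λ has coordinates c = M·v (v = (307334, -530764, -532877, 1332165, -623483, -477039, 616759)):
  c_1 = 0*307334 + 1*-530764 + 0*-532877 + 0*1332165 + 0*-623483 + 0*-477039 + 1*616759 = 85995
  c_2 = 1*307334 + 10*-530764 + 4*-532877 + 16*1332165 + 11*-623483 + 32*-477039 + 13*616759 = 77132
  c_3 = 0*307334 + 0*-530764 + 0*-532877 + -3*1332165 + -2*-623483 + -6*-477039 + 0*616759 = 112705
  c_4 = 0*307334 + 4*-530764 + 2*-532877 + 0*1332165 + 0*-623483 + 1*-477039 + 6*616759 = 34705
  c_5 = 2*307334 + 21*-530764 + 9*-532877 + 38*1332165 + 26*-623483 + 76*-477039 + 28*616759 = 98731
  c_6 = -1*307334 + -7*-530764 + -4*-532877 + -6*1332165 + -4*-623483 + -13*-477039 + -10*616759 = 74381
  c_7 = 0*307334 + -6*-530764 + -3*-532877 + -15*1332165 + -10*-623483 + -32*-477039 + -10*616759 = 133228
Writing each c_i in base p = 11:
  c_1 = 85995 = 8·11^0 + 7·11^1 + 6·11^2 + 9·11^3 + 5·11^4
  c_2 = 77132 = 0·11^0 + 5·11^1 + 10·11^2 + 2·11^3 + 5·11^4
  c_3 = 112705 = 10·11^0 + 4·11^1 + 7·11^2 + 7·11^3 + 7·11^4
  c_4 = 34705 = 0·11^0 + 9·11^1 + 0·11^2 + 4·11^3 + 2·11^4
  c_5 = 98731 = 6·11^0 + 10·11^1 + 1·11^2 + 8·11^3 + 6·11^4
  c_6 = 74381 = 10·11^0 + 7·11^1 + 9·11^2 + 0·11^3 + 5·11^4
  c_7 = 133228 = 7·11^0 + 0·11^1 + 1·11^2 + 1·11^3 + 9·11^4
Factor λ_0 = (8, 0, 10, 0, 6, 10, 7)
Factor λ_1 = (7, 5, 4, 9, 10, 7, 0)
Factor λ_2 = (6, 10, 7, 0, 1, 9, 1)
Factor λ_3 = (9, 2, 7, 4, 8, 0, 1)
Factor λ_4 = (5, 5, 7, 2, 6, 5, 9)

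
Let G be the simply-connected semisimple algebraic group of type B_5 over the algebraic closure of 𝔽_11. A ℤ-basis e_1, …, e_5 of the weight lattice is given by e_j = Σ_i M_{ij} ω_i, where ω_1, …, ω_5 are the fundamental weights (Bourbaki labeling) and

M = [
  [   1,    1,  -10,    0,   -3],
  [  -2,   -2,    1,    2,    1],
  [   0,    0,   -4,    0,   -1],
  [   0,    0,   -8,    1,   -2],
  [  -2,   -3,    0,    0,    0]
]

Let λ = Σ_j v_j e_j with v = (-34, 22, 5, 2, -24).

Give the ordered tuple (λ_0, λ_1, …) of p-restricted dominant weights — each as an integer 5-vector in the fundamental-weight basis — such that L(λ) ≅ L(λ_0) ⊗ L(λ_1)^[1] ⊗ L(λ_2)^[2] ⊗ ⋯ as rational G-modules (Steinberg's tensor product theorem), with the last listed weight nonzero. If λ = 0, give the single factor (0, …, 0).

Compute c_i = Σ_j M_{ij} v_j with v = (-34, 22, 5, 2, -24):
  c_1 = (1)·(-34) + (1)·(22) + (-10)·(5) + (0)·(2) + (-3)·(-24) = 10
  c_2 = (-2)·(-34) + (-2)·(22) + (1)·(5) + (2)·(2) + (1)·(-24) = 9
  c_3 = (0)·(-34) + (0)·(22) + (-4)·(5) + (0)·(2) + (-1)·(-24) = 4
  c_4 = (0)·(-34) + (0)·(22) + (-8)·(5) + (1)·(2) + (-2)·(-24) = 10
  c_5 = (-2)·(-34) + (-3)·(22) + (0)·(5) + (0)·(2) + (0)·(-24) = 2
Expand coordinatewise in base 11:
  c_1 = 10 = 10·11^0
  c_2 = 9 = 9·11^0
  c_3 = 4 = 4·11^0
  c_4 = 10 = 10·11^0
  c_5 = 2 = 2·11^0
λ_0 = (10, 9, 4, 10, 2)

((10, 9, 4, 10, 2),)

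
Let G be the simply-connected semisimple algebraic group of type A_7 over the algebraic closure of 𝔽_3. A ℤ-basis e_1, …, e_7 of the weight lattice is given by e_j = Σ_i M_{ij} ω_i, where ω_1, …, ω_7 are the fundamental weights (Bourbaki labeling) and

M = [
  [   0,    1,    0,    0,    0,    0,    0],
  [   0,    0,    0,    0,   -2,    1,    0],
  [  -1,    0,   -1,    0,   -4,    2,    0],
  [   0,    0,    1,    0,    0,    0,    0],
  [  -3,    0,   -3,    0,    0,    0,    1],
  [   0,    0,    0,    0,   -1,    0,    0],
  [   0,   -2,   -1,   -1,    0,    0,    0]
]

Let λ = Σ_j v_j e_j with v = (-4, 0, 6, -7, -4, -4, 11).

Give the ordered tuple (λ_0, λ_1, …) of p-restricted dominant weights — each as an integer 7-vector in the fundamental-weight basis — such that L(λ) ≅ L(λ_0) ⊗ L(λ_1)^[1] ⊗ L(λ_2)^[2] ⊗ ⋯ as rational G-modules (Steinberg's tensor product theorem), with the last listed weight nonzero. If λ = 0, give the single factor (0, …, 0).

((0, 1, 0, 0, 2, 1, 1), (0, 1, 2, 2, 1, 1, 0))

ω-coordinates c = M·v, v = (-4, 0, 6, -7, -4, -4, 11):
  c_1 = (0)·(-4) + 1·0 + 0·6 + (0)·(-7) + (0)·(-4) + (0)·(-4) + 0·11 = 0
  c_2 = (0)·(-4) + 0·0 + 0·6 + (0)·(-7) + (-2)·(-4) + (1)·(-4) + 0·11 = 4
  c_3 = (-1)·(-4) + 0·0 + (-1)·(6) + (0)·(-7) + (-4)·(-4) + (2)·(-4) + 0·11 = 6
  c_4 = (0)·(-4) + 0·0 + 1·6 + (0)·(-7) + (0)·(-4) + (0)·(-4) + 0·11 = 6
  c_5 = (-3)·(-4) + 0·0 + (-3)·(6) + (0)·(-7) + (0)·(-4) + (0)·(-4) + 1·11 = 5
  c_6 = (0)·(-4) + 0·0 + 0·6 + (0)·(-7) + (-1)·(-4) + (0)·(-4) + 0·11 = 4
  c_7 = (0)·(-4) + (-2)·(0) + (-1)·(6) + (-1)·(-7) + (0)·(-4) + (0)·(-4) + 0·11 = 1
Base-3 expansion of each c_i:
  c_1 = 0
  c_2 = 4 = 1·3^0 + 1·3^1
  c_3 = 6 = 0·3^0 + 2·3^1
  c_4 = 6 = 0·3^0 + 2·3^1
  c_5 = 5 = 2·3^0 + 1·3^1
  c_6 = 4 = 1·3^0 + 1·3^1
  c_7 = 1 = 1·3^0
λ_0 = (0, 1, 0, 0, 2, 1, 1)
λ_1 = (0, 1, 2, 2, 1, 1, 0)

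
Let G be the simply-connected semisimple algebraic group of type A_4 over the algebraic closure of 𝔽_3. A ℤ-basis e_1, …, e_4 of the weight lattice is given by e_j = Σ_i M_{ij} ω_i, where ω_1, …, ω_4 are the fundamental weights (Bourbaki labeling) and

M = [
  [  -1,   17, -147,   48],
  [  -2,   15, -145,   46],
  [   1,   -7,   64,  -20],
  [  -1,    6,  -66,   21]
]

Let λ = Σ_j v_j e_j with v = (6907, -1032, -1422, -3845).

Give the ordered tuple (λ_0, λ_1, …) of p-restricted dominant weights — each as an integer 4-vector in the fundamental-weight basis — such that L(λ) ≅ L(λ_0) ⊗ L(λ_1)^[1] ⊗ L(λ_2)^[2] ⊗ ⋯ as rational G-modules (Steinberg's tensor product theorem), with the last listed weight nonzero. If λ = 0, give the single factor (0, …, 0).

In the fundamental-weight basis, λ has coordinates c = M·v (v = (6907, -1032, -1422, -3845)):
  c_1 = (-1)·(6907) + (17)·(-1032) + (-147)·(-1422) + (48)·(-3845) = 23
  c_2 = (-2)·(6907) + (15)·(-1032) + (-145)·(-1422) + (46)·(-3845) = 26
  c_3 = 1·6907 + (-7)·(-1032) + (64)·(-1422) + (-20)·(-3845) = 23
  c_4 = (-1)·(6907) + (6)·(-1032) + (-66)·(-1422) + (21)·(-3845) = 8
Writing each c_i in base p = 3:
  c_1 = 23 = 2·3^0 + 1·3^1 + 2·3^2
  c_2 = 26 = 2·3^0 + 2·3^1 + 2·3^2
  c_3 = 23 = 2·3^0 + 1·3^1 + 2·3^2
  c_4 = 8 = 2·3^0 + 2·3^1
p-restricted factor λ_0 = (2, 2, 2, 2)
p-restricted factor λ_1 = (1, 2, 1, 2)
p-restricted factor λ_2 = (2, 2, 2, 0)

((2, 2, 2, 2), (1, 2, 1, 2), (2, 2, 2, 0))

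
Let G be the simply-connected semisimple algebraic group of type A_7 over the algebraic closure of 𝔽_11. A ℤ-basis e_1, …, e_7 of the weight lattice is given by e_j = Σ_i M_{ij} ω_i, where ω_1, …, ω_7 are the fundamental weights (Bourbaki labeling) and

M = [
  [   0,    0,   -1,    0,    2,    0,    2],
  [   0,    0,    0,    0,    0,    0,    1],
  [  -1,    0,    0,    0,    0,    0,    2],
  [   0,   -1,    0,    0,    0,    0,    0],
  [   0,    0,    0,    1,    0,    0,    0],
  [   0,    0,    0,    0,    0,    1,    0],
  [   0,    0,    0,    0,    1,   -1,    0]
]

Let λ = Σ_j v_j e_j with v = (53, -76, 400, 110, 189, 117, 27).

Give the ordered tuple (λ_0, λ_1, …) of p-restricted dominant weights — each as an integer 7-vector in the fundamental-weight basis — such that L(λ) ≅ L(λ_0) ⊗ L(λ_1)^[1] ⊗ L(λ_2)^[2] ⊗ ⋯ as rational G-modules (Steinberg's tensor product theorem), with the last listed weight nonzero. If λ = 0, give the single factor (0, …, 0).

Compute c_i = Σ_j M_{ij} v_j with v = (53, -76, 400, 110, 189, 117, 27):
  c_1 = 0*53 + 0*-76 + -1*400 + 0*110 + 2*189 + 0*117 + 2*27 = 32
  c_2 = 0*53 + 0*-76 + 0*400 + 0*110 + 0*189 + 0*117 + 1*27 = 27
  c_3 = -1*53 + 0*-76 + 0*400 + 0*110 + 0*189 + 0*117 + 2*27 = 1
  c_4 = 0*53 + -1*-76 + 0*400 + 0*110 + 0*189 + 0*117 + 0*27 = 76
  c_5 = 0*53 + 0*-76 + 0*400 + 1*110 + 0*189 + 0*117 + 0*27 = 110
  c_6 = 0*53 + 0*-76 + 0*400 + 0*110 + 0*189 + 1*117 + 0*27 = 117
  c_7 = 0*53 + 0*-76 + 0*400 + 0*110 + 1*189 + -1*117 + 0*27 = 72
Expand coordinatewise in base 11:
  c_1 = 32 = 10·11^0 + 2·11^1
  c_2 = 27 = 5·11^0 + 2·11^1
  c_3 = 1 = 1·11^0
  c_4 = 76 = 10·11^0 + 6·11^1
  c_5 = 110 = 0·11^0 + 10·11^1
  c_6 = 117 = 7·11^0 + 10·11^1
  c_7 = 72 = 6·11^0 + 6·11^1
λ_0 = (10, 5, 1, 10, 0, 7, 6)
λ_1 = (2, 2, 0, 6, 10, 10, 6)

((10, 5, 1, 10, 0, 7, 6), (2, 2, 0, 6, 10, 10, 6))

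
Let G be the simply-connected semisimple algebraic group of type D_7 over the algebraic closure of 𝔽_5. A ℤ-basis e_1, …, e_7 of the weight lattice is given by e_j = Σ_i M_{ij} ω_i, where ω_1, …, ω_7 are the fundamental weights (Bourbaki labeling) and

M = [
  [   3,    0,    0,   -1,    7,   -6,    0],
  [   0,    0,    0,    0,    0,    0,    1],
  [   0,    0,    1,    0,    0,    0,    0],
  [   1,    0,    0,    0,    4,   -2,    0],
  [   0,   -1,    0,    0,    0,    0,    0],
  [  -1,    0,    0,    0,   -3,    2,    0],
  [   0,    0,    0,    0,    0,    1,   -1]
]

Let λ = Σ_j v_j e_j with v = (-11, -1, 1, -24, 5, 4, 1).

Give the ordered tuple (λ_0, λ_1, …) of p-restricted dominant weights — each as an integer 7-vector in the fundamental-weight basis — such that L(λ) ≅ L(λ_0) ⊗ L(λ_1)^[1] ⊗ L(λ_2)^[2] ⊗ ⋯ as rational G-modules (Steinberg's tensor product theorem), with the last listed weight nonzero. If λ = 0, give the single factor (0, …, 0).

((2, 1, 1, 1, 1, 4, 3),)

Compute c_i = Σ_j M_{ij} v_j with v = (-11, -1, 1, -24, 5, 4, 1):
  c_1 = (3)·(-11) + (0)·(-1) + 0·1 + (-1)·(-24) + 7·5 + (-6)·(4) + 0·1 = 2
  c_2 = (0)·(-11) + (0)·(-1) + 0·1 + (0)·(-24) + 0·5 + 0·4 + 1·1 = 1
  c_3 = (0)·(-11) + (0)·(-1) + 1·1 + (0)·(-24) + 0·5 + 0·4 + 0·1 = 1
  c_4 = (1)·(-11) + (0)·(-1) + 0·1 + (0)·(-24) + 4·5 + (-2)·(4) + 0·1 = 1
  c_5 = (0)·(-11) + (-1)·(-1) + 0·1 + (0)·(-24) + 0·5 + 0·4 + 0·1 = 1
  c_6 = (-1)·(-11) + (0)·(-1) + 0·1 + (0)·(-24) + (-3)·(5) + 2·4 + 0·1 = 4
  c_7 = (0)·(-11) + (0)·(-1) + 0·1 + (0)·(-24) + 0·5 + 1·4 + (-1)·(1) = 3
p = 5; digits c_i = Σ_j d_{ij}·5^j, 0 ≤ d_{ij} < 5:
  c_1 = 2 = 2·5^0
  c_2 = 1 = 1·5^0
  c_3 = 1 = 1·5^0
  c_4 = 1 = 1·5^0
  c_5 = 1 = 1·5^0
  c_6 = 4 = 4·5^0
  c_7 = 3 = 3·5^0
Factor λ_0 = (2, 1, 1, 1, 1, 4, 3)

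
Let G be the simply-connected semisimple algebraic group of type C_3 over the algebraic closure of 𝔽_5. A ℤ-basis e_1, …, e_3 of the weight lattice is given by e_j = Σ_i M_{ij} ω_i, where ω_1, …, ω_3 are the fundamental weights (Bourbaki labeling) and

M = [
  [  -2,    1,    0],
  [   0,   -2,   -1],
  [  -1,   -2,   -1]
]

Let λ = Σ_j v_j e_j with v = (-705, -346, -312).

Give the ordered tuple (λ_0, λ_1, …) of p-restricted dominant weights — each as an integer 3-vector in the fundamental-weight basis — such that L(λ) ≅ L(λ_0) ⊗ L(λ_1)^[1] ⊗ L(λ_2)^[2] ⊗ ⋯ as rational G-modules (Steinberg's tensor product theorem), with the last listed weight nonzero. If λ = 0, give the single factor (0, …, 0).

Compute c_i = Σ_j M_{ij} v_j with v = (-705, -346, -312):
  c_1 = (-2)·(-705) + (1)·(-346) + (0)·(-312) = 1064
  c_2 = (0)·(-705) + (-2)·(-346) + (-1)·(-312) = 1004
  c_3 = (-1)·(-705) + (-2)·(-346) + (-1)·(-312) = 1709
Base-5 expansion of each c_i:
  c_1 = 1064 = 4·5^0 + 2·5^1 + 2·5^2 + 3·5^3 + 1·5^4
  c_2 = 1004 = 4·5^0 + 0·5^1 + 0·5^2 + 3·5^3 + 1·5^4
  c_3 = 1709 = 4·5^0 + 1·5^1 + 3·5^2 + 3·5^3 + 2·5^4
p-restricted factor λ_0 = (4, 4, 4)
p-restricted factor λ_1 = (2, 0, 1)
p-restricted factor λ_2 = (2, 0, 3)
p-restricted factor λ_3 = (3, 3, 3)
p-restricted factor λ_4 = (1, 1, 2)

((4, 4, 4), (2, 0, 1), (2, 0, 3), (3, 3, 3), (1, 1, 2))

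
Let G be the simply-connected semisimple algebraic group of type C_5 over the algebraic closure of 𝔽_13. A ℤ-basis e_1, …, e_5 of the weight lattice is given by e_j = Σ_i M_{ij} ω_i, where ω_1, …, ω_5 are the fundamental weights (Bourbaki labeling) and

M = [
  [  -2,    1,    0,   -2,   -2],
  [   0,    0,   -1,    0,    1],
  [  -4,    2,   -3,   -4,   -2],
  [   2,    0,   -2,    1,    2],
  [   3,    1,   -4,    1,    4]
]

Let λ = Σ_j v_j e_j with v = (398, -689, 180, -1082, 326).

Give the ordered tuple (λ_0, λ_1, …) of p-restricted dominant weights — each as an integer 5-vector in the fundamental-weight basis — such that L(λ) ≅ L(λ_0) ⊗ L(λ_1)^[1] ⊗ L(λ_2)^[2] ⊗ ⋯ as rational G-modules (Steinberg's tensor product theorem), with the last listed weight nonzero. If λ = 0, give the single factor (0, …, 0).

((1, 3, 10, 6, 7), (2, 11, 12, 0, 0))

ω-coordinates c = M·v, v = (398, -689, 180, -1082, 326):
  c_1 = -2*398 + 1*-689 + 0*180 + -2*-1082 + -2*326 = 27
  c_2 = 0*398 + 0*-689 + -1*180 + 0*-1082 + 1*326 = 146
  c_3 = -4*398 + 2*-689 + -3*180 + -4*-1082 + -2*326 = 166
  c_4 = 2*398 + 0*-689 + -2*180 + 1*-1082 + 2*326 = 6
  c_5 = 3*398 + 1*-689 + -4*180 + 1*-1082 + 4*326 = 7
Base-13 expansion of each c_i:
  c_1 = 27 = 1·13^0 + 2·13^1
  c_2 = 146 = 3·13^0 + 11·13^1
  c_3 = 166 = 10·13^0 + 12·13^1
  c_4 = 6 = 6·13^0
  c_5 = 7 = 7·13^0
λ_0 = (1, 3, 10, 6, 7)
λ_1 = (2, 11, 12, 0, 0)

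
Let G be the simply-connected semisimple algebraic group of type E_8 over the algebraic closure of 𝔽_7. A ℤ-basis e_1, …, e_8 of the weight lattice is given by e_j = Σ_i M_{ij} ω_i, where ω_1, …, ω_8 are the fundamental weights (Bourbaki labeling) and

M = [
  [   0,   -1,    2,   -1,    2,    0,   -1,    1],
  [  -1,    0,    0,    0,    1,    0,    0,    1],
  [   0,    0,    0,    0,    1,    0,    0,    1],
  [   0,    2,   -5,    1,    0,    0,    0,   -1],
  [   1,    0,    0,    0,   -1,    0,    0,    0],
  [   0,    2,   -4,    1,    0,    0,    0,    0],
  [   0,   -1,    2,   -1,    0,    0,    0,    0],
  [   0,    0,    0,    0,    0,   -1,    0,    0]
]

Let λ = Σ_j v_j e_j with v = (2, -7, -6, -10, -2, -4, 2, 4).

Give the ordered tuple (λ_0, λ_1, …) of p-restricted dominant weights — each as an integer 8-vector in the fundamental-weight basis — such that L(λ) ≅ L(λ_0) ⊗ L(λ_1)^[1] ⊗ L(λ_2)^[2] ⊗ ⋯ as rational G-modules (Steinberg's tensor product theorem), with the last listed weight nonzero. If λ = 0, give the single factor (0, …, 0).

ω-coordinates c = M·v, v = (2, -7, -6, -10, -2, -4, 2, 4):
  c_1 = 0·2 + (-1)·(-7) + (2)·(-6) + (-1)·(-10) + (2)·(-2) + (0)·(-4) + (-1)·(2) + 1·4 = 3
  c_2 = (-1)·(2) + (0)·(-7) + (0)·(-6) + (0)·(-10) + (1)·(-2) + (0)·(-4) + 0·2 + 1·4 = 0
  c_3 = 0·2 + (0)·(-7) + (0)·(-6) + (0)·(-10) + (1)·(-2) + (0)·(-4) + 0·2 + 1·4 = 2
  c_4 = 0·2 + (2)·(-7) + (-5)·(-6) + (1)·(-10) + (0)·(-2) + (0)·(-4) + 0·2 + (-1)·(4) = 2
  c_5 = 1·2 + (0)·(-7) + (0)·(-6) + (0)·(-10) + (-1)·(-2) + (0)·(-4) + 0·2 + 0·4 = 4
  c_6 = 0·2 + (2)·(-7) + (-4)·(-6) + (1)·(-10) + (0)·(-2) + (0)·(-4) + 0·2 + 0·4 = 0
  c_7 = 0·2 + (-1)·(-7) + (2)·(-6) + (-1)·(-10) + (0)·(-2) + (0)·(-4) + 0·2 + 0·4 = 5
  c_8 = 0·2 + (0)·(-7) + (0)·(-6) + (0)·(-10) + (0)·(-2) + (-1)·(-4) + 0·2 + 0·4 = 4
Base-7 expansion of each c_i:
  c_1 = 3 = 3·7^0
  c_2 = 0
  c_3 = 2 = 2·7^0
  c_4 = 2 = 2·7^0
  c_5 = 4 = 4·7^0
  c_6 = 0
  c_7 = 5 = 5·7^0
  c_8 = 4 = 4·7^0
p-restricted factor λ_0 = (3, 0, 2, 2, 4, 0, 5, 4)

((3, 0, 2, 2, 4, 0, 5, 4),)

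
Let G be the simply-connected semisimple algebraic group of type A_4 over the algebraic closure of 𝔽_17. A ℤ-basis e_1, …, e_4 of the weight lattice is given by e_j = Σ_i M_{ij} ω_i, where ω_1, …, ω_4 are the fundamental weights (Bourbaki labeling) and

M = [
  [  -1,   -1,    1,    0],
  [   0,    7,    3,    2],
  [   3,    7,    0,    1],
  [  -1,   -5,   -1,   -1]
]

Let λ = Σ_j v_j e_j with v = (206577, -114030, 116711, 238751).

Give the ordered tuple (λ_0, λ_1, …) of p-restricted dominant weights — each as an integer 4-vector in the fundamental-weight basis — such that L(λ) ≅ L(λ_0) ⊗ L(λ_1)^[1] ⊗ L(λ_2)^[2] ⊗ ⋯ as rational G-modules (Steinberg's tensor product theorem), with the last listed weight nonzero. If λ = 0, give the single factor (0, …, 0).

Change of basis e → ω: c = M·v where v = (206577, -114030, 116711, 238751):
  c_1 = -1*206577 + -1*-114030 + 1*116711 + 0*238751 = 24164
  c_2 = 0*206577 + 7*-114030 + 3*116711 + 2*238751 = 29425
  c_3 = 3*206577 + 7*-114030 + 0*116711 + 1*238751 = 60272
  c_4 = -1*206577 + -5*-114030 + -1*116711 + -1*238751 = 8111
Base-17 expansion of each c_i:
  c_1 = 24164 = 7·17^0 + 10·17^1 + 15·17^2 + 4·17^3
  c_2 = 29425 = 15·17^0 + 13·17^1 + 16·17^2 + 5·17^3
  c_3 = 60272 = 7·17^0 + 9·17^1 + 4·17^2 + 12·17^3
  c_4 = 8111 = 2·17^0 + 1·17^1 + 11·17^2 + 1·17^3
Factor λ_0 = (7, 15, 7, 2)
Factor λ_1 = (10, 13, 9, 1)
Factor λ_2 = (15, 16, 4, 11)
Factor λ_3 = (4, 5, 12, 1)

((7, 15, 7, 2), (10, 13, 9, 1), (15, 16, 4, 11), (4, 5, 12, 1))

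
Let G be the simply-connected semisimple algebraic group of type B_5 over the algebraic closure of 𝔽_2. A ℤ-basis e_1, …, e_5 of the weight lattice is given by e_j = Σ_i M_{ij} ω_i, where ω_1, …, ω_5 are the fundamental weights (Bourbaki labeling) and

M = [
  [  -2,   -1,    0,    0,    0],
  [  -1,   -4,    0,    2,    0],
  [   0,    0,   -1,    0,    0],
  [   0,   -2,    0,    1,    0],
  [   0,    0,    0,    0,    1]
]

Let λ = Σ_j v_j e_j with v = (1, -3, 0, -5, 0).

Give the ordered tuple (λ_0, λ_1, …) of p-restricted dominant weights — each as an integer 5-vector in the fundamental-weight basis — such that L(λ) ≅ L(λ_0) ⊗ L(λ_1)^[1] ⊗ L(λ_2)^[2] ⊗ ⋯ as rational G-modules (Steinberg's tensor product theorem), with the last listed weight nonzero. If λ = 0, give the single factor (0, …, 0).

((1, 1, 0, 1, 0),)

Change of basis e → ω: c = M·v where v = (1, -3, 0, -5, 0):
  c_1 = (-2)·(1) + (-1)·(-3) + 0·0 + (0)·(-5) + 0·0 = 1
  c_2 = (-1)·(1) + (-4)·(-3) + 0·0 + (2)·(-5) + 0·0 = 1
  c_3 = 0·1 + (0)·(-3) + (-1)·(0) + (0)·(-5) + 0·0 = 0
  c_4 = 0·1 + (-2)·(-3) + 0·0 + (1)·(-5) + 0·0 = 1
  c_5 = 0·1 + (0)·(-3) + 0·0 + (0)·(-5) + 1·0 = 0
p = 2; digits c_i = Σ_j d_{ij}·2^j, 0 ≤ d_{ij} < 2:
  c_1 = 1 = 1·2^0
  c_2 = 1 = 1·2^0
  c_3 = 0
  c_4 = 1 = 1·2^0
  c_5 = 0
λ_0 = (1, 1, 0, 1, 0)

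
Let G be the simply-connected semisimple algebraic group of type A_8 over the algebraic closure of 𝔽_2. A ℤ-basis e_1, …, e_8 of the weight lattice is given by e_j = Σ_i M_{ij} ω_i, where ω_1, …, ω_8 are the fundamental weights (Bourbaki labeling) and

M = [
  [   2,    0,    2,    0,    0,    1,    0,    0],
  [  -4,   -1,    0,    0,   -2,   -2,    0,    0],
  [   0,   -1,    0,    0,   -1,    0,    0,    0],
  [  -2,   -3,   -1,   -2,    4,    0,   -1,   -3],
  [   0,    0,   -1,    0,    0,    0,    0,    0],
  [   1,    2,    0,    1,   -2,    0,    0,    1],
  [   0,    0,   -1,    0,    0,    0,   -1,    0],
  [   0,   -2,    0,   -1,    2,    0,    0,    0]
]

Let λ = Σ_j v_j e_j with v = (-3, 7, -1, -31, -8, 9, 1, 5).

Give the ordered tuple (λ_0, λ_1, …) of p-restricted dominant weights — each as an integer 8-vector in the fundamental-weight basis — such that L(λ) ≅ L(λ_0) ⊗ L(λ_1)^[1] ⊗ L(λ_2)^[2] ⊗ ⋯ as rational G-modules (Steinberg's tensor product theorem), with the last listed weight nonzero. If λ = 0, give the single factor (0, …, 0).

((1, 1, 1, 0, 1, 1, 0, 1), (0, 1, 0, 0, 0, 0, 0, 0))

Change of basis e → ω: c = M·v where v = (-3, 7, -1, -31, -8, 9, 1, 5):
  c_1 = (2)·(-3) + 0·7 + (2)·(-1) + (0)·(-31) + (0)·(-8) + 1·9 + 0·1 + 0·5 = 1
  c_2 = (-4)·(-3) + (-1)·(7) + (0)·(-1) + (0)·(-31) + (-2)·(-8) + (-2)·(9) + 0·1 + 0·5 = 3
  c_3 = (0)·(-3) + (-1)·(7) + (0)·(-1) + (0)·(-31) + (-1)·(-8) + 0·9 + 0·1 + 0·5 = 1
  c_4 = (-2)·(-3) + (-3)·(7) + (-1)·(-1) + (-2)·(-31) + (4)·(-8) + 0·9 + (-1)·(1) + (-3)·(5) = 0
  c_5 = (0)·(-3) + 0·7 + (-1)·(-1) + (0)·(-31) + (0)·(-8) + 0·9 + 0·1 + 0·5 = 1
  c_6 = (1)·(-3) + 2·7 + (0)·(-1) + (1)·(-31) + (-2)·(-8) + 0·9 + 0·1 + 1·5 = 1
  c_7 = (0)·(-3) + 0·7 + (-1)·(-1) + (0)·(-31) + (0)·(-8) + 0·9 + (-1)·(1) + 0·5 = 0
  c_8 = (0)·(-3) + (-2)·(7) + (0)·(-1) + (-1)·(-31) + (2)·(-8) + 0·9 + 0·1 + 0·5 = 1
Expand coordinatewise in base 2:
  c_1 = 1 = 1·2^0
  c_2 = 3 = 1·2^0 + 1·2^1
  c_3 = 1 = 1·2^0
  c_4 = 0
  c_5 = 1 = 1·2^0
  c_6 = 1 = 1·2^0
  c_7 = 0
  c_8 = 1 = 1·2^0
Factor λ_0 = (1, 1, 1, 0, 1, 1, 0, 1)
Factor λ_1 = (0, 1, 0, 0, 0, 0, 0, 0)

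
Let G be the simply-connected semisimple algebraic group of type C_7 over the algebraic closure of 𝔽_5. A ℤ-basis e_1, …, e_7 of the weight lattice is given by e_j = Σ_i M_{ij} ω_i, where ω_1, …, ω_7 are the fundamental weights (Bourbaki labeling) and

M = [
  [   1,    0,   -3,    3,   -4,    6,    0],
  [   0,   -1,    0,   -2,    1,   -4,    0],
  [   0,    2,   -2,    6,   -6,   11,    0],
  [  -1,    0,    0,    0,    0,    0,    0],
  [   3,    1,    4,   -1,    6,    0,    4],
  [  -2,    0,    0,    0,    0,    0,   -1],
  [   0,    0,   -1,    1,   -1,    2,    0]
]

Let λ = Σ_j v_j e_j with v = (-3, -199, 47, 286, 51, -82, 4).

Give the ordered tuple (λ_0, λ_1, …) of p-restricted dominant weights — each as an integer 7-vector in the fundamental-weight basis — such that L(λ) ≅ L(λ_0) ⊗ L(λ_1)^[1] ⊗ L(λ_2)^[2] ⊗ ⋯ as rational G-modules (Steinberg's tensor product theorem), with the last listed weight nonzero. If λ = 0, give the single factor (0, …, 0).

((3, 1, 1, 3, 1, 2, 4), (3, 1, 3, 0, 3, 0, 4))

In the fundamental-weight basis, λ has coordinates c = M·v (v = (-3, -199, 47, 286, 51, -82, 4)):
  c_1 = (1)·(-3) + (0)·(-199) + (-3)·(47) + (3)·(286) + (-4)·(51) + (6)·(-82) + (0)·(4) = 18
  c_2 = (0)·(-3) + (-1)·(-199) + (0)·(47) + (-2)·(286) + (1)·(51) + (-4)·(-82) + (0)·(4) = 6
  c_3 = (0)·(-3) + (2)·(-199) + (-2)·(47) + (6)·(286) + (-6)·(51) + (11)·(-82) + (0)·(4) = 16
  c_4 = (-1)·(-3) + (0)·(-199) + (0)·(47) + (0)·(286) + (0)·(51) + (0)·(-82) + (0)·(4) = 3
  c_5 = (3)·(-3) + (1)·(-199) + (4)·(47) + (-1)·(286) + (6)·(51) + (0)·(-82) + (4)·(4) = 16
  c_6 = (-2)·(-3) + (0)·(-199) + (0)·(47) + (0)·(286) + (0)·(51) + (0)·(-82) + (-1)·(4) = 2
  c_7 = (0)·(-3) + (0)·(-199) + (-1)·(47) + (1)·(286) + (-1)·(51) + (2)·(-82) + (0)·(4) = 24
Base-5 expansion of each c_i:
  c_1 = 18 = 3·5^0 + 3·5^1
  c_2 = 6 = 1·5^0 + 1·5^1
  c_3 = 16 = 1·5^0 + 3·5^1
  c_4 = 3 = 3·5^0
  c_5 = 16 = 1·5^0 + 3·5^1
  c_6 = 2 = 2·5^0
  c_7 = 24 = 4·5^0 + 4·5^1
λ_0 = (3, 1, 1, 3, 1, 2, 4)
λ_1 = (3, 1, 3, 0, 3, 0, 4)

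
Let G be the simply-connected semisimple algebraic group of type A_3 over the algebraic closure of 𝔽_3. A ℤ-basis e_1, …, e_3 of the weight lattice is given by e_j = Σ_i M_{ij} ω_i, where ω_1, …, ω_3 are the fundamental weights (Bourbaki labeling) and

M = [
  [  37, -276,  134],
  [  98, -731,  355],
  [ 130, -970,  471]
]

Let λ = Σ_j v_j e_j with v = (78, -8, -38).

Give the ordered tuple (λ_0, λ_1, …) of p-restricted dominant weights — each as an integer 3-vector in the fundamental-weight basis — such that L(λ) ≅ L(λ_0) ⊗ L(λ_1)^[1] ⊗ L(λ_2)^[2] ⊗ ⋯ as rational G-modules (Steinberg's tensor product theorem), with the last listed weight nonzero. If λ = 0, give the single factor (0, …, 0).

((2, 2, 2),)

Compute c_i = Σ_j M_{ij} v_j with v = (78, -8, -38):
  c_1 = 37*78 + -276*-8 + 134*-38 = 2
  c_2 = 98*78 + -731*-8 + 355*-38 = 2
  c_3 = 130*78 + -970*-8 + 471*-38 = 2
Expand coordinatewise in base 3:
  c_1 = 2 = 2·3^0
  c_2 = 2 = 2·3^0
  c_3 = 2 = 2·3^0
p-restricted factor λ_0 = (2, 2, 2)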